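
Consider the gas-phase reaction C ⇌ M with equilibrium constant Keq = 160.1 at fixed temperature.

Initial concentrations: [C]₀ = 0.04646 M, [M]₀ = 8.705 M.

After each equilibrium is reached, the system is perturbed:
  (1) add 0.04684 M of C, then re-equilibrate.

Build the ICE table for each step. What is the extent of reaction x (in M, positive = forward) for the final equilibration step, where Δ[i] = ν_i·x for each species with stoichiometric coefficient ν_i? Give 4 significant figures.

Q₀ = 187.4 vs Keq = 160.1 ⇒ Q>K, reverse
Step 1:
                    C           M
  init        0.04646       8.705
  Δ          0.007863   -0.007863
  eq          0.05432       8.697
  solve Keq expr → x = -0.007863; check Q = 160.1
Then add 0.04684 M of C.
Step 2:
                    C           M
  init         0.1012       8.697
  Δ          -0.04655     0.04655
  eq          0.05461       8.744
  solve Keq expr → x = 0.04655; check Q = 160.1

x = 0.04655 M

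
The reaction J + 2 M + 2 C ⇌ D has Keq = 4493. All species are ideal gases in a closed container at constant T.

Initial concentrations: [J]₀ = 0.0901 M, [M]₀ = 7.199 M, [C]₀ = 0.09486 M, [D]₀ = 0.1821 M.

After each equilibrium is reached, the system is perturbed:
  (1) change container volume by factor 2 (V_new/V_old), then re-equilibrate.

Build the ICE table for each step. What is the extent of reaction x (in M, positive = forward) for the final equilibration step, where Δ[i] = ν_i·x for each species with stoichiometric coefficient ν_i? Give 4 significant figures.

Q₀ = 4.334 vs Keq = 4493 ⇒ Q<K, forward
Step 1:
                   J          M          C          D
  I           0.0901      7.199    0.09486     0.1821
  C         -0.04507   -0.09015   -0.09015    0.04507
  E          0.04503      7.109   0.004714     0.2272
  solve Keq expr → x = 0.04507; check Q = 4493
Then change container volume by factor 2 (V_new/V_old).
Step 2:
                   J          M          C          D
  I          0.02251      3.554   0.002357     0.1136
  C         0.003166   0.006331   0.006331  -0.003166
  E          0.02568      3.561   0.008688     0.1104
  solve Keq expr → x = -0.003166; check Q = 4493

x = -0.003166 M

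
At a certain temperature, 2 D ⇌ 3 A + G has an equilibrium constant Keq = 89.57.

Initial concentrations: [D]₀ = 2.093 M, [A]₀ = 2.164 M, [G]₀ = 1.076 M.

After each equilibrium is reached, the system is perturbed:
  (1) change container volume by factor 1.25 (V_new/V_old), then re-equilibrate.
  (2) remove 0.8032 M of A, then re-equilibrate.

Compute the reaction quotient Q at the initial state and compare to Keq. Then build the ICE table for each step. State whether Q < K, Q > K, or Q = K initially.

Q₀ = 2.489; Q < K (proceeds forward)

Q₀ = 2.489 vs Keq = 89.57 ⇒ Q<K, forward
Step 1:
                  D         A         G
  Initial     2.093     2.164     1.076
  Change     -1.094     1.641     0.547
  Equil      0.9991     3.805     1.623
  solve Keq expr → x = 0.547; check Q = 89.57
Then change container volume by factor 1.25 (V_new/V_old).
Step 2:
                  D         A         G
  Initial    0.7992     3.044     1.298
  Change   -0.09932     0.149   0.04966
  Equil      0.6999     3.193     1.348
  solve Keq expr → x = 0.04966; check Q = 89.57
Then remove 0.8032 M of A.
Step 3:
                  D         A         G
  Initial    0.6999      2.39     1.348
  Change    -0.1609    0.2414   0.08047
  Equil       0.539     2.631     1.429
  solve Keq expr → x = 0.08047; check Q = 89.57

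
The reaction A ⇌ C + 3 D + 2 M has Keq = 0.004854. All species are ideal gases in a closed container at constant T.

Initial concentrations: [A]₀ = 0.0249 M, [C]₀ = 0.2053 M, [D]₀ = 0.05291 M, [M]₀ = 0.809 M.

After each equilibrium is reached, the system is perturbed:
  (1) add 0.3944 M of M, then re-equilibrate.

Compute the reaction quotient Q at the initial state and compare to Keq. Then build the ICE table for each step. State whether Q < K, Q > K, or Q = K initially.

Q₀ = 7.9928e-04 vs Keq = 0.004854 ⇒ Q<K, forward
Step 1:
                  A         C         D         M
  Initial    0.0249    0.2053   0.05291     0.809
  Change   -0.00917   0.00917   0.02751   0.01834
  Equil     0.01573    0.2145   0.08042    0.8273
  solve Keq expr → x = 0.00917; check Q = 0.004854
Then add 0.3944 M of M.
Step 2:
                  A         C         D         M
  Initial   0.01573    0.2145   0.08042     1.222
  Change    0.00419  -0.00419  -0.01257 -0.008381
  Equil     0.01992    0.2103   0.06785     1.213
  solve Keq expr → x = -0.00419; check Q = 0.004854

Q₀ = 7.9928e-04; Q < K (proceeds forward)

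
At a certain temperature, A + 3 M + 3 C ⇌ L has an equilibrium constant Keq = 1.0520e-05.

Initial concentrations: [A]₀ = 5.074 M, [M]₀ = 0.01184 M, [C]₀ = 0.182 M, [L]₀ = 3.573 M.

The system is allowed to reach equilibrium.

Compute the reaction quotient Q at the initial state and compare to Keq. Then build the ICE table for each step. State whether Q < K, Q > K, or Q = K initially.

Q₀ = 7.0374e+07; Q > K (proceeds reverse)

Q₀ = 7.0374e+07 vs Keq = 1.0520e-05 ⇒ Q>K, reverse
Step 1:
                    A           M           C           L
  I             5.074     0.01184       0.182       3.573
  C             1.771       5.312       5.312      -1.771
  E             6.845       5.324       5.494       1.802
  solve Keq expr → x = -1.771; check Q = 1.0520e-05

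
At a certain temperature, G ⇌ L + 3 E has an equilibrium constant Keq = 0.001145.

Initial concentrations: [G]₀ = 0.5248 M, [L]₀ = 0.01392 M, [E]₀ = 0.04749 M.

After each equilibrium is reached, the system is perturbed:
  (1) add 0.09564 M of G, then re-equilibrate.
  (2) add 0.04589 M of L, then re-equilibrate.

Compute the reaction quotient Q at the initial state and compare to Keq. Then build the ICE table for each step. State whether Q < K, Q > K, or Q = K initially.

Q₀ = 2.8409e-06; Q < K (proceeds forward)

Q₀ = 2.8409e-06 vs Keq = 0.001145 ⇒ Q<K, forward
Step 1:
                   G          L          E
  Initial     0.5248    0.01392    0.04749
  Change    -0.05158    0.05158     0.1548
  Equil       0.4732     0.0655     0.2022
  solve Keq expr → x = 0.05158; check Q = 0.001145
Then add 0.09564 M of G.
Step 2:
                   G          L          E
  Initial     0.5689     0.0655     0.2022
  Change   -0.003057   0.003057   0.009172
  Equil       0.5658    0.06856     0.2114
  solve Keq expr → x = 0.003057; check Q = 0.001145
Then add 0.04589 M of L.
Step 3:
                   G          L          E
  Initial     0.5658     0.1145     0.2114
  Change     0.00908   -0.00908   -0.02724
  Equil       0.5749     0.1054     0.1842
  solve Keq expr → x = -0.00908; check Q = 0.001145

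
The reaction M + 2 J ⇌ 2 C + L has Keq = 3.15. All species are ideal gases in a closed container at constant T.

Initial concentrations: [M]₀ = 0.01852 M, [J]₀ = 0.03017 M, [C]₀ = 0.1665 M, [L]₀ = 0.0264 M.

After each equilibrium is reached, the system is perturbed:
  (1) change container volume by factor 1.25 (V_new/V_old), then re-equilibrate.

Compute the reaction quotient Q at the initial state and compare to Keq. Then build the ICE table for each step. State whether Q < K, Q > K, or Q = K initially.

Q₀ = 43.42 vs Keq = 3.15 ⇒ Q>K, reverse
Step 1:
                  M         J         C         L
  I         0.01852   0.03017    0.1665    0.0264
  C         0.01218   0.02435  -0.02435  -0.01218
  E          0.0307   0.05452    0.1421   0.01422
  solve Keq expr → x = -0.01218; check Q = 3.15
Then change container volume by factor 1.25 (V_new/V_old).
Step 2:
                  M         J         C         L
  I         0.02456   0.04362    0.1137   0.01138
  C               0         0         0         0
  E         0.02456   0.04362    0.1137   0.01138
  solve Keq expr → x = 0; check Q = 3.15

Q₀ = 43.42; Q > K (proceeds reverse)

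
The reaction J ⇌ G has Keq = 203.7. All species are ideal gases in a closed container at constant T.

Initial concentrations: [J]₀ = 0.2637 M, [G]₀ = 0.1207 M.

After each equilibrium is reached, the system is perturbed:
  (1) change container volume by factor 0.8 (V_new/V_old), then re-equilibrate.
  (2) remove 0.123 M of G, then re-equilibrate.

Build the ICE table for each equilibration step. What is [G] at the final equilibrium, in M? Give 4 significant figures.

Q₀ = 0.4577 vs Keq = 203.7 ⇒ Q<K, forward
Step 1:
                  J         G
  init       0.2637    0.1207
  Δ         -0.2618    0.2618
  eq       0.001878    0.3825
  solve Keq expr → x = 0.2618; check Q = 203.7
Then change container volume by factor 0.8 (V_new/V_old).
Step 2:
                  J         G
  init     0.002347    0.4782
  Δ               0         0
  eq       0.002347    0.4782
  solve Keq expr → x = 0; check Q = 203.7
Then remove 0.123 M of G.
Step 3:
                  J         G
  init     0.002347    0.3552
  Δ       -6.0088e-04 6.0088e-04
  eq       0.001746    0.3558
  solve Keq expr → x = 6.0088e-04; check Q = 203.7

[G]_eq = 0.3558 M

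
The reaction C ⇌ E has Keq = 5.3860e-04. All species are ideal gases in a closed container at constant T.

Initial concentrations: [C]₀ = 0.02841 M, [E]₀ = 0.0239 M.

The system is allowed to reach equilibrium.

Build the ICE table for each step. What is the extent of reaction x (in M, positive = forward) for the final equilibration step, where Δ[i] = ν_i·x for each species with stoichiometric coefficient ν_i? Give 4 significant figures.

Q₀ = 0.8413 vs Keq = 5.3860e-04 ⇒ Q>K, reverse
Step 1:
                    C           E
  init        0.02841      0.0239
  Δ           0.02387    -0.02387
  eq          0.05228  2.8159e-05
  solve Keq expr → x = -0.02387; check Q = 5.3860e-04

x = -0.02387 M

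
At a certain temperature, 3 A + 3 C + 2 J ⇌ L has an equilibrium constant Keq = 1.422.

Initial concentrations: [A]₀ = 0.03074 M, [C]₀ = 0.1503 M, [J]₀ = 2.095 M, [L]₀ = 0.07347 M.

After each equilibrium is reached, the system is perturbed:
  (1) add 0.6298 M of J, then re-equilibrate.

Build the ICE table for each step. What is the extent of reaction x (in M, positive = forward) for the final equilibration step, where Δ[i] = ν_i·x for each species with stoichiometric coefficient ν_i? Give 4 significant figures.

Q₀ = 1.6973e+05 vs Keq = 1.422 ⇒ Q>K, reverse
Step 1:
                   A          C          J          L
  I          0.03074     0.1503      2.095    0.07347
  C           0.2073     0.2073     0.1382    -0.0691
  E            0.238     0.3576      2.233   0.004373
  solve Keq expr → x = -0.0691; check Q = 1.422
Then add 0.6298 M of J.
Step 2:
                   A          C          J          L
  I            0.238     0.3576      2.863   0.004373
  C        -0.005867  -0.005867  -0.003911   0.001956
  E           0.2322     0.3517      2.859   0.006329
  solve Keq expr → x = 0.001956; check Q = 1.422

x = 0.001956 M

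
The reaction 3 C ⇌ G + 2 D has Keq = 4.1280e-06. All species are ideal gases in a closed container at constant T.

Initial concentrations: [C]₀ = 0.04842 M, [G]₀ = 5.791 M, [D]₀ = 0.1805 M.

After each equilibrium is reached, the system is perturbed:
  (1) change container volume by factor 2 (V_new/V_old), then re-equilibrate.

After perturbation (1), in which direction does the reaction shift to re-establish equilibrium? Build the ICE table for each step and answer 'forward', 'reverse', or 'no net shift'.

Direction: no net shift

Q₀ = 1662 vs Keq = 4.1280e-06 ⇒ Q>K, reverse
Step 1:
                    C           G           D
  init        0.04842       5.791      0.1805
  Δ            0.2705    -0.09017     -0.1803
  eq           0.3189       5.701  1.5327e-04
  solve Keq expr → x = -0.09017; check Q = 4.1280e-06
Then change container volume by factor 2 (V_new/V_old).
Step 2:
                    C           G           D
  init         0.1595        2.85  7.6636e-05
  Δ                 0           0           0
  eq           0.1595        2.85  7.6636e-05
  solve Keq expr → x = 0; check Q = 4.1280e-06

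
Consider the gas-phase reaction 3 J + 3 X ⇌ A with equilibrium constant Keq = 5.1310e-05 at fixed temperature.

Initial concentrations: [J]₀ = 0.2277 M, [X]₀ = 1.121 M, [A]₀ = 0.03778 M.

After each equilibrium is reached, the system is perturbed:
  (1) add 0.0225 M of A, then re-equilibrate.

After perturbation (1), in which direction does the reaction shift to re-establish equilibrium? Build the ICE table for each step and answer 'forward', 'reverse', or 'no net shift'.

Direction: reverse

Q₀ = 2.272 vs Keq = 5.1310e-05 ⇒ Q>K, reverse
Step 1:
                   J          X          A
  Initial     0.2277      1.121    0.03778
  Change      0.1133     0.1133   -0.03778
  Equil        0.341      1.234 3.8271e-06
  solve Keq expr → x = -0.03778; check Q = 5.1310e-05
Then add 0.0225 M of A.
Step 2:
                   J          X          A
  Initial      0.341      1.234     0.0225
  Change     0.06749    0.06749    -0.0225
  Equil       0.4085      1.302 7.7176e-06
  solve Keq expr → x = -0.0225; check Q = 5.1310e-05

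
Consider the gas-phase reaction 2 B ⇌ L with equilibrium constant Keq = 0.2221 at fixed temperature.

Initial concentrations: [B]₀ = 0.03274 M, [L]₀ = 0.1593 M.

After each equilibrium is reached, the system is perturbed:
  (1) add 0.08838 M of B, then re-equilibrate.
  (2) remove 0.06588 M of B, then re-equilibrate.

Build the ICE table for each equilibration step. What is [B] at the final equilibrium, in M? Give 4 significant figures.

Q₀ = 148.6 vs Keq = 0.2221 ⇒ Q>K, reverse
Step 1:
                    B           L
  Initial     0.03274      0.1593
  Change       0.2762     -0.1381
  Equil        0.3089      0.0212
  solve Keq expr → x = -0.1381; check Q = 0.2221
Then add 0.08838 M of B.
Step 2:
                    B           L
  Initial      0.3973      0.0212
  Change     -0.02063     0.01032
  Equil        0.3767     0.03151
  solve Keq expr → x = 0.01032; check Q = 0.2221
Then remove 0.06588 M of B.
Step 3:
                    B           L
  Initial      0.3108     0.03151
  Change      0.01568    -0.00784
  Equil        0.3265     0.02367
  solve Keq expr → x = -0.00784; check Q = 0.2221

[B]_eq = 0.3265 M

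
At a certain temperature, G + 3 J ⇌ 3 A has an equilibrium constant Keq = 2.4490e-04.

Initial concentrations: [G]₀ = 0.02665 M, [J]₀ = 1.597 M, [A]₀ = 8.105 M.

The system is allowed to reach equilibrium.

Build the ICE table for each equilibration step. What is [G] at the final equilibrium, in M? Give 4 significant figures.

Q₀ = 4905 vs Keq = 2.4490e-04 ⇒ Q>K, reverse
Step 1:
                  G         J         A
  init      0.02665     1.597     8.105
  Δ           2.449     7.348    -7.348
  eq          2.476     8.945    0.7571
  solve Keq expr → x = -2.449; check Q = 2.4490e-04

[G]_eq = 2.476 M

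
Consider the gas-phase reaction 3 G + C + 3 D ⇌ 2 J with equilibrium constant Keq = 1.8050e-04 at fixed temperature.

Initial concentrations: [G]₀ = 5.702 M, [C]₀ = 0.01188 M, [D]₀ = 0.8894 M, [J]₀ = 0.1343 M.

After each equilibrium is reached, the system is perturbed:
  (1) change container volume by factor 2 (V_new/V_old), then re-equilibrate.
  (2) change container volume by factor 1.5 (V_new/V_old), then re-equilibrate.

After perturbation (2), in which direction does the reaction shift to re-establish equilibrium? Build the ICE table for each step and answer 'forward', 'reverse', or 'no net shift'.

Q₀ = 0.01164 vs Keq = 1.8050e-04 ⇒ Q>K, reverse
Step 1:
                   G          C          D          J
  init         5.702    0.01188     0.8894     0.1343
  Δ           0.1321    0.04404     0.1321   -0.08808
  eq           5.834    0.05592      1.022    0.04622
  solve Keq expr → x = -0.04404; check Q = 1.8050e-04
Then change container volume by factor 2 (V_new/V_old).
Step 2:
                   G          C          D          J
  init         2.917    0.02796     0.5108    0.02311
  Δ          0.02695   0.008984    0.02695   -0.01797
  eq           2.944    0.03694     0.5377   0.005143
  solve Keq expr → x = -0.008984; check Q = 1.8050e-04
Then change container volume by factor 1.5 (V_new/V_old).
Step 3:
                   G          C          D          J
  init         1.963    0.02463     0.3585   0.003429
  Δ         0.003206   0.001069   0.003206  -0.002138
  eq           1.966     0.0257     0.3617   0.001291
  solve Keq expr → x = -0.001069; check Q = 1.8050e-04

Direction: reverse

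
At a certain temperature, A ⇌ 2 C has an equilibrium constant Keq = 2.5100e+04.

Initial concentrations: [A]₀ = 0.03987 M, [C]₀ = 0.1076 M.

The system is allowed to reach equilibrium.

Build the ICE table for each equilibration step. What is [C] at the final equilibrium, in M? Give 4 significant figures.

Q₀ = 0.2904 vs Keq = 2.5100e+04 ⇒ Q<K, forward
Step 1:
                  A         C
  init      0.03987    0.1076
  Δ        -0.03987   0.07974
  eq      1.3982e-06    0.1873
  solve Keq expr → x = 0.03987; check Q = 2.5100e+04

[C]_eq = 0.1873 M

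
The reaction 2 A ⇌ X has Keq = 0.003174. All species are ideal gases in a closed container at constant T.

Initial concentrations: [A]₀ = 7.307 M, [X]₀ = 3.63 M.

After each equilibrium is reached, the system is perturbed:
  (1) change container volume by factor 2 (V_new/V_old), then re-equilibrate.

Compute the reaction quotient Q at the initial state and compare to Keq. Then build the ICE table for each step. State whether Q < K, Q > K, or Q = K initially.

Q₀ = 0.06799; Q > K (proceeds reverse)

Q₀ = 0.06799 vs Keq = 0.003174 ⇒ Q>K, reverse
Step 1:
                   A          X
  init         7.307       3.63
  Δ            6.116     -3.058
  eq           13.42     0.5719
  solve Keq expr → x = -3.058; check Q = 0.003174
Then change container volume by factor 2 (V_new/V_old).
Step 2:
                   A          X
  init         6.712     0.2859
  Δ           0.2631    -0.1315
  eq           6.975     0.1544
  solve Keq expr → x = -0.1315; check Q = 0.003174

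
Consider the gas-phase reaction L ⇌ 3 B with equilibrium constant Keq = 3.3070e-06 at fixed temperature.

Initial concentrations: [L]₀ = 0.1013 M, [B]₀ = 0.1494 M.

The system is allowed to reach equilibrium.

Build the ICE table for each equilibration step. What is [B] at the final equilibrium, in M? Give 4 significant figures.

[B]_eq = 0.007889 M

Q₀ = 0.03292 vs Keq = 3.3070e-06 ⇒ Q>K, reverse
Step 1:
                   L          B
  I           0.1013     0.1494
  C          0.04717    -0.1415
  E           0.1485   0.007889
  solve Keq expr → x = -0.04717; check Q = 3.3070e-06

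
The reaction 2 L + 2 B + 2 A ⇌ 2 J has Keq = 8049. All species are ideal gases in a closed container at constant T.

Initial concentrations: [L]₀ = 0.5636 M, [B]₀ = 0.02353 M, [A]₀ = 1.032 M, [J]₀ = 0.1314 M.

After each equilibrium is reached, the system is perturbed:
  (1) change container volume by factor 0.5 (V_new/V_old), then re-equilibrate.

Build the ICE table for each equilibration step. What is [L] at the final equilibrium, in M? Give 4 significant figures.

[L]_eq = 1.082 M

Q₀ = 92.18 vs Keq = 8049 ⇒ Q<K, forward
Step 1:
                  L         B         A         J
  I          0.5636   0.02353     1.032    0.1314
  C        -0.02045  -0.02045  -0.02045   0.02045
  E          0.5432  0.003081     1.012    0.1518
  solve Keq expr → x = 0.01022; check Q = 8049
Then change container volume by factor 0.5 (V_new/V_old).
Step 2:
                  L         B         A         J
  I           1.086  0.006161     2.023    0.3037
  C       -0.004587 -0.004587 -0.004587  0.004587
  E           1.082  0.001574     2.019    0.3083
  solve Keq expr → x = 0.002294; check Q = 8049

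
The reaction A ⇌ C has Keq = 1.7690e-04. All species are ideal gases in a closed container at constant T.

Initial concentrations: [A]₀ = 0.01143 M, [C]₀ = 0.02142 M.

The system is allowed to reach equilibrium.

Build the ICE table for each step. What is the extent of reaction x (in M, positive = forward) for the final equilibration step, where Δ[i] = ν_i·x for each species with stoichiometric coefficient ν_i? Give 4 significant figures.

x = -0.02141 M

Q₀ = 1.874 vs Keq = 1.7690e-04 ⇒ Q>K, reverse
Step 1:
                    A           C
  Initial     0.01143     0.02142
  Change      0.02141    -0.02141
  Equil       0.03284  5.8101e-06
  solve Keq expr → x = -0.02141; check Q = 1.7690e-04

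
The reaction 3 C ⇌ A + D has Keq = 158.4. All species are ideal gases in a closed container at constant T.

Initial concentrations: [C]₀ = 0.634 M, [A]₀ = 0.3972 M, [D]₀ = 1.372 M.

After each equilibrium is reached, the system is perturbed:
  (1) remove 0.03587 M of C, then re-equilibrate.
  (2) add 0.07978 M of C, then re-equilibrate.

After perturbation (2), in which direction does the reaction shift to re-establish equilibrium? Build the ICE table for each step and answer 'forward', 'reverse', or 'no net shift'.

Q₀ = 2.138 vs Keq = 158.4 ⇒ Q<K, forward
Step 1:
                   C          A          D
  Initial      0.634     0.3972      1.372
  Change     -0.4596     0.1532     0.1532
  Equil       0.1744     0.5504      1.525
  solve Keq expr → x = 0.1532; check Q = 158.4
Then remove 0.03587 M of C.
Step 2:
                   C          A          D
  Initial     0.1385     0.5504      1.525
  Change     0.03422   -0.01141   -0.01141
  Equil       0.1727      0.539      1.514
  solve Keq expr → x = -0.01141; check Q = 158.4
Then add 0.07978 M of C.
Step 3:
                   C          A          D
  Initial     0.2525      0.539      1.514
  Change    -0.07614    0.02538    0.02538
  Equil       0.1763     0.5644      1.539
  solve Keq expr → x = 0.02538; check Q = 158.4

Direction: forward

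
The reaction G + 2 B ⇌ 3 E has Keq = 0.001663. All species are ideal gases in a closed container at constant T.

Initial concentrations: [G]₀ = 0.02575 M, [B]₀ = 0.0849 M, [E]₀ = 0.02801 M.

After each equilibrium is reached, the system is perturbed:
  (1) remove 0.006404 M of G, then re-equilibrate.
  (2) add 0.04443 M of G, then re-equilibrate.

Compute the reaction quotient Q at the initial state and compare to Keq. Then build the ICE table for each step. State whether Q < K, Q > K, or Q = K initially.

Q₀ = 0.1184 vs Keq = 0.001663 ⇒ Q>K, reverse
Step 1:
                   G          B          E
  I          0.02575     0.0849    0.02801
  C         0.006656    0.01331   -0.01997
  E          0.03241    0.09821   0.008041
  solve Keq expr → x = -0.006656; check Q = 0.001663
Then remove 0.006404 M of G.
Step 2:
                   G          B          E
  I            0.026    0.09821   0.008041
  C       1.7796e-04 3.5591e-04 -5.3387e-04
  E          0.02618    0.09857   0.007507
  solve Keq expr → x = -1.7796e-04; check Q = 0.001663
Then add 0.04443 M of G.
Step 3:
                   G          B          E
  I          0.07061    0.09857   0.007507
  C       -9.2218e-04  -0.001844   0.002767
  E          0.06969    0.09672    0.01027
  solve Keq expr → x = 9.2218e-04; check Q = 0.001663

Q₀ = 0.1184; Q > K (proceeds reverse)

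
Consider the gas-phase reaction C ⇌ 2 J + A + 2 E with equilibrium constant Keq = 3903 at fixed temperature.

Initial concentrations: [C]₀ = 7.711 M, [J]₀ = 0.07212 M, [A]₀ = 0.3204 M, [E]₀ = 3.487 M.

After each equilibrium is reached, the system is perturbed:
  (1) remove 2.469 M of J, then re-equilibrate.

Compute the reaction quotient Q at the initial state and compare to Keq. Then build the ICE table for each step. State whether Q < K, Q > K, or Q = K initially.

Q₀ = 0.002628 vs Keq = 3903 ⇒ Q<K, forward
Step 1:
                   C          J          A          E
  I            7.711    0.07212     0.3204      3.487
  C           -3.333      6.665      3.333      6.665
  E            4.378      6.737      3.653      10.15
  solve Keq expr → x = 3.333; check Q = 3903
Then remove 2.469 M of J.
Step 2:
                   C          J          A          E
  I            4.378      4.268      3.653      10.15
  C          -0.5338      1.068     0.5338      1.068
  E            3.845      5.336      4.187      11.22
  solve Keq expr → x = 0.5338; check Q = 3903

Q₀ = 0.002628; Q < K (proceeds forward)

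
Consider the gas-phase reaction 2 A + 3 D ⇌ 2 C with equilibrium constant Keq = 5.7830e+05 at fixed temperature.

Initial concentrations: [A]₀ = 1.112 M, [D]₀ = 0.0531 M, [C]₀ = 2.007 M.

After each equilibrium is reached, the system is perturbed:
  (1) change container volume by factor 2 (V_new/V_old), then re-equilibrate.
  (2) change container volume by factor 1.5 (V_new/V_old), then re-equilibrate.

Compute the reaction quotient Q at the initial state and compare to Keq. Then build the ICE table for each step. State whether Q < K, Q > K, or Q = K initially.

Q₀ = 2.1757e+04 vs Keq = 5.7830e+05 ⇒ Q<K, forward
Step 1:
                  A         D         C
  init        1.112    0.0531     2.007
  Δ        -0.02328  -0.03492   0.02328
  eq          1.089   0.01818      2.03
  solve Keq expr → x = 0.01164; check Q = 5.7830e+05
Then change container volume by factor 2 (V_new/V_old).
Step 2:
                  A         D         C
  init       0.5444  0.009092     1.015
  Δ        0.005927  0.008891 -0.005927
  eq         0.5503   0.01798     1.009
  solve Keq expr → x = -0.002964; check Q = 5.7830e+05
Then change container volume by factor 1.5 (V_new/V_old).
Step 3:
                  A         D         C
  init       0.3669   0.01199    0.6728
  Δ        0.003867  0.005801 -0.003867
  eq         0.3707   0.01779    0.6689
  solve Keq expr → x = -0.001934; check Q = 5.7830e+05

Q₀ = 2.1757e+04; Q < K (proceeds forward)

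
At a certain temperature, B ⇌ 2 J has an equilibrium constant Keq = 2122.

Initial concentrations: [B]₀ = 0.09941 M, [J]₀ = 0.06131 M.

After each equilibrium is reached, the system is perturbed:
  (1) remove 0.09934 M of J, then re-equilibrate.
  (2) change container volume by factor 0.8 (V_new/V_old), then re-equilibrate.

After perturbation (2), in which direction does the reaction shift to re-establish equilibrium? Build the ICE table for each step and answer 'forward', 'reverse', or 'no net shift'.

Direction: reverse

Q₀ = 0.03781 vs Keq = 2122 ⇒ Q<K, forward
Step 1:
                   B          J
  I          0.09941    0.06131
  C         -0.09938     0.1988
  E       3.1873e-05     0.2601
  solve Keq expr → x = 0.09938; check Q = 2122
Then remove 0.09934 M of J.
Step 2:
                   B          J
  I       3.1873e-05     0.1607
  C       -1.9693e-05 3.9386e-05
  E       1.2180e-05     0.1608
  solve Keq expr → x = 1.9693e-05; check Q = 2122
Then change container volume by factor 0.8 (V_new/V_old).
Step 3:
                   B          J
  I       1.5225e-05      0.201
  C       3.8048e-06 -7.6095e-06
  E       1.9030e-05     0.2009
  solve Keq expr → x = -3.8048e-06; check Q = 2122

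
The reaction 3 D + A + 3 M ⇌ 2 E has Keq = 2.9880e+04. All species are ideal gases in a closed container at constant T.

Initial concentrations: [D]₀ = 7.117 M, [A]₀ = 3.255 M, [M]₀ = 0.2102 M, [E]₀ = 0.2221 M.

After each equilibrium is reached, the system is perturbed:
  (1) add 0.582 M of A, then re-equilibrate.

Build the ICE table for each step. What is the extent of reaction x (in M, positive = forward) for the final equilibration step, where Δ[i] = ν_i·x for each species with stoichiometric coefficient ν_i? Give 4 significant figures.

Q₀ = 0.004526 vs Keq = 2.9880e+04 ⇒ Q<K, forward
Step 1:
                  D         A         M         E
  Initial     7.117     3.255    0.2102    0.2221
  Change    -0.2086  -0.06953   -0.2086    0.1391
  Equil       6.908     3.185  0.001608    0.3612
  solve Keq expr → x = 0.06953; check Q = 2.9880e+04
Then add 0.582 M of A.
Step 2:
                  D         A         M         E
  Initial     6.908     3.767  0.001608    0.3612
  Change  -8.7278e-05 -2.9093e-05 -8.7278e-05 5.8185e-05
  Equil       6.908     3.767  0.001521    0.3612
  solve Keq expr → x = 2.9093e-05; check Q = 2.9880e+04

x = 2.9093e-05 M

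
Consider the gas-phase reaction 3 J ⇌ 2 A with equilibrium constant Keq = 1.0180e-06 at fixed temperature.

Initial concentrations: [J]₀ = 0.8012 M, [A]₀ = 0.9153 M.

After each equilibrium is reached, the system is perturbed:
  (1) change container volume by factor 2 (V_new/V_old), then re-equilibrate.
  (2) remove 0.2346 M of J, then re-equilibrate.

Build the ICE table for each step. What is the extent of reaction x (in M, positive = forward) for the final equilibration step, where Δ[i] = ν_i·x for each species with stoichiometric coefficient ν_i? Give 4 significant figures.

x = -1.7420e-04 M

Q₀ = 1.629 vs Keq = 1.0180e-06 ⇒ Q>K, reverse
Step 1:
                   J          A
  init        0.8012     0.9153
  Δ            1.368    -0.9121
  eq           2.169   0.003224
  solve Keq expr → x = -0.456; check Q = 1.0180e-06
Then change container volume by factor 2 (V_new/V_old).
Step 2:
                   J          A
  init         1.085   0.001612
  Δ       7.0648e-04 -4.7099e-04
  eq           1.085   0.001141
  solve Keq expr → x = -2.3549e-04; check Q = 1.0180e-06
Then remove 0.2346 M of J.
Step 3:
                   J          A
  init        0.8508   0.001141
  Δ       5.2259e-04 -3.4839e-04
  eq          0.8513 7.9248e-04
  solve Keq expr → x = -1.7420e-04; check Q = 1.0180e-06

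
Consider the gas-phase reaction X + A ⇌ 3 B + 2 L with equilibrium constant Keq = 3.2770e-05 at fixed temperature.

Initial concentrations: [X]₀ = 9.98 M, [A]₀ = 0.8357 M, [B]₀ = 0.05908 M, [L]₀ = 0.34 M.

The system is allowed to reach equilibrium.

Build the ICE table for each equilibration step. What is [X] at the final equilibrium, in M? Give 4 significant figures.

[X]_eq = 9.959 M

Q₀ = 2.8582e-06 vs Keq = 3.2770e-05 ⇒ Q<K, forward
Step 1:
                  X         A         B         L
  I            9.98    0.8357   0.05908      0.34
  C        -0.02102  -0.02102   0.06305   0.04203
  E           9.959    0.8147    0.1221     0.382
  solve Keq expr → x = 0.02102; check Q = 3.2770e-05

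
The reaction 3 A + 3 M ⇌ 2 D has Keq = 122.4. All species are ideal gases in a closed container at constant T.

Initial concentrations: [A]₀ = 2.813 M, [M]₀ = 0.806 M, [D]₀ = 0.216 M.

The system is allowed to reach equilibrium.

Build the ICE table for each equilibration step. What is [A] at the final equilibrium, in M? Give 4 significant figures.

Q₀ = 0.004003 vs Keq = 122.4 ⇒ Q<K, forward
Step 1:
                   A          M          D
  I            2.813      0.806      0.216
  C          -0.7296    -0.7296     0.4864
  E            2.083    0.07639     0.7024
  solve Keq expr → x = 0.2432; check Q = 122.4

[A]_eq = 2.083 M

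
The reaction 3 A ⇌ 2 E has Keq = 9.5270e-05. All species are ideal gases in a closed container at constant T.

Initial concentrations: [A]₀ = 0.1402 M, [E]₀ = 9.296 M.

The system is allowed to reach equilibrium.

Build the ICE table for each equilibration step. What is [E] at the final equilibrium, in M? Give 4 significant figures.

[E]_eq = 0.4771 M

Q₀ = 3.1358e+04 vs Keq = 9.5270e-05 ⇒ Q>K, reverse
Step 1:
                    A           E
  init         0.1402       9.296
  Δ             13.23      -8.819
  eq            13.37      0.4771
  solve Keq expr → x = -4.409; check Q = 9.5270e-05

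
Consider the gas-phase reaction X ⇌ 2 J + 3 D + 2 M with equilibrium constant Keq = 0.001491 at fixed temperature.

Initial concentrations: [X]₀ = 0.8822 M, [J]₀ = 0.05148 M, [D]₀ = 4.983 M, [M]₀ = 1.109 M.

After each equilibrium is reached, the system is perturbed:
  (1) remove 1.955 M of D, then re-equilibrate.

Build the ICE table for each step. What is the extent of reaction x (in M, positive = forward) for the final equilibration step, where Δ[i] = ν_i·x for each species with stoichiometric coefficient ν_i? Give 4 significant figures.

x = 0.001794 M

Q₀ = 0.4571 vs Keq = 0.001491 ⇒ Q>K, reverse
Step 1:
                    X           J           D           M
  Initial      0.8822     0.05148       4.983       1.109
  Change      0.02415     -0.0483    -0.07244     -0.0483
  Equil        0.9063    0.003185       4.911       1.061
  solve Keq expr → x = -0.02415; check Q = 0.001491
Then remove 1.955 M of D.
Step 2:
                    X           J           D           M
  Initial      0.9063    0.003185       2.956       1.061
  Change    -0.001794    0.003588    0.005381    0.003588
  Equil        0.9046    0.006773       2.961       1.064
  solve Keq expr → x = 0.001794; check Q = 0.001491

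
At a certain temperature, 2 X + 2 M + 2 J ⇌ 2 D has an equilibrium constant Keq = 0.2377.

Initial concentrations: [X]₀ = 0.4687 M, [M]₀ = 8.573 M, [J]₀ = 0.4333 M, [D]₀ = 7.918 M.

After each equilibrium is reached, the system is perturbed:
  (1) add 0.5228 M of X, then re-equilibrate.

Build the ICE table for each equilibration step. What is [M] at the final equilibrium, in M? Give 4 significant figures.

Q₀ = 20.68 vs Keq = 0.2377 ⇒ Q>K, reverse
Step 1:
                  X         M         J         D
  Initial    0.4687     8.573    0.4333     7.918
  Change     0.7976    0.7976    0.7976   -0.7976
  Equil       1.266     9.371     1.231      7.12
  solve Keq expr → x = -0.3988; check Q = 0.2377
Then add 0.5228 M of X.
Step 2:
                  X         M         J         D
  Initial     1.789     9.371     1.231      7.12
  Change    -0.2003   -0.2003   -0.2003    0.2003
  Equil       1.589      9.17     1.031     7.321
  solve Keq expr → x = 0.1001; check Q = 0.2377

[M]_eq = 9.17 M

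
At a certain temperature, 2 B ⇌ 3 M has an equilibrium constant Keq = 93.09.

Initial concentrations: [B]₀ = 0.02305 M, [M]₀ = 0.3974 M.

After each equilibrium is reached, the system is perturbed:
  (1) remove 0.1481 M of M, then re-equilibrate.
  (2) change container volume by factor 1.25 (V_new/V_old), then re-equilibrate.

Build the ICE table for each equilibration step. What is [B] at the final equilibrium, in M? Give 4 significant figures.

Q₀ = 118.1 vs Keq = 93.09 ⇒ Q>K, reverse
Step 1:
                  B         M
  Initial   0.02305    0.3974
  Change   0.002542 -0.003813
  Equil     0.02559    0.3936
  solve Keq expr → x = -0.001271; check Q = 93.09
Then remove 0.1481 M of M.
Step 2:
                  B         M
  Initial   0.02559    0.2455
  Change   -0.01162   0.01743
  Equil     0.01397    0.2629
  solve Keq expr → x = 0.00581; check Q = 93.09
Then change container volume by factor 1.25 (V_new/V_old).
Step 3:
                  B         M
  Initial   0.01118    0.2103
  Change  -0.001066  0.001599
  Equil     0.01011    0.2119
  solve Keq expr → x = 5.3294e-04; check Q = 93.09

[B]_eq = 0.01011 M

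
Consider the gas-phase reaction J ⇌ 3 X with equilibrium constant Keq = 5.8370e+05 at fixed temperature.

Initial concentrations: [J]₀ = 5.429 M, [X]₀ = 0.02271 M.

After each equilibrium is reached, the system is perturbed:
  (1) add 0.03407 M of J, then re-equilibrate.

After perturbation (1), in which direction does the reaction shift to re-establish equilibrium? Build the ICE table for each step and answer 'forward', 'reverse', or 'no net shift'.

Direction: forward

Q₀ = 2.1574e-06 vs Keq = 5.8370e+05 ⇒ Q<K, forward
Step 1:
                    J           X
  I             5.429     0.02271
  C            -5.422       16.26
  E          0.007402       16.29
  solve Keq expr → x = 5.422; check Q = 5.8370e+05
Then add 0.03407 M of J.
Step 2:
                    J           X
  I           0.04147       16.29
  C          -0.03393      0.1018
  E          0.007542       16.39
  solve Keq expr → x = 0.03393; check Q = 5.8370e+05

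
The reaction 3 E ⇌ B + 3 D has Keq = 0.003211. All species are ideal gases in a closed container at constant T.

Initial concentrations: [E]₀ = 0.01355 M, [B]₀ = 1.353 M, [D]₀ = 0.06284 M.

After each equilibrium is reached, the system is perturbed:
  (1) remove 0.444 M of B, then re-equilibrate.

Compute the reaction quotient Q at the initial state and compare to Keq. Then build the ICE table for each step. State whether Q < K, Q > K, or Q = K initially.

Q₀ = 135; Q > K (proceeds reverse)

Q₀ = 135 vs Keq = 0.003211 ⇒ Q>K, reverse
Step 1:
                    E           B           D
  init        0.01355       1.353     0.06284
  Δ           0.05381    -0.01794    -0.05381
  eq          0.06736       1.335    0.009026
  solve Keq expr → x = -0.01794; check Q = 0.003211
Then remove 0.444 M of B.
Step 2:
                    E           B           D
  init        0.06736      0.8911    0.009026
  Δ         -0.001128  3.7595e-04    0.001128
  eq          0.06624      0.8914     0.01015
  solve Keq expr → x = 3.7595e-04; check Q = 0.003211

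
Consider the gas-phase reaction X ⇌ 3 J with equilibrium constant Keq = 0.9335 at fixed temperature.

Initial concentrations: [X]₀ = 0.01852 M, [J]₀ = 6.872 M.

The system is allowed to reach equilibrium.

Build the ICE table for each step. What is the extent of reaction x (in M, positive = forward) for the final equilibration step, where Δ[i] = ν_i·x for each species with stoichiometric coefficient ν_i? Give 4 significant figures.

Q₀ = 1.7523e+04 vs Keq = 0.9335 ⇒ Q>K, reverse
Step 1:
                   X          J
  I          0.01852      6.872
  C            1.887      -5.66
  E            1.905      1.212
  solve Keq expr → x = -1.887; check Q = 0.9335

x = -1.887 M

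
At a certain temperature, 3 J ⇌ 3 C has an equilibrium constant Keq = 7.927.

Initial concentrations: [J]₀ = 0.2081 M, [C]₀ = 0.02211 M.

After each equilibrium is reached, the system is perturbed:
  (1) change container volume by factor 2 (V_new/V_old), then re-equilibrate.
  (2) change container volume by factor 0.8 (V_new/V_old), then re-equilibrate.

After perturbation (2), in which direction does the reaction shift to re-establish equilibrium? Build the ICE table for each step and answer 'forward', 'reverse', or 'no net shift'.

Q₀ = 0.001199 vs Keq = 7.927 ⇒ Q<K, forward
Step 1:
                    J           C
  I            0.2081     0.02211
  C           -0.1312      0.1312
  E           0.07689      0.1533
  solve Keq expr → x = 0.04374; check Q = 7.927
Then change container volume by factor 2 (V_new/V_old).
Step 2:
                    J           C
  I           0.03845     0.07666
  C                 0           0
  E           0.03845     0.07666
  solve Keq expr → x = 0; check Q = 7.927
Then change container volume by factor 0.8 (V_new/V_old).
Step 3:
                    J           C
  I           0.04806     0.09582
  C                 0           0
  E           0.04806     0.09582
  solve Keq expr → x = 0; check Q = 7.927

Direction: no net shift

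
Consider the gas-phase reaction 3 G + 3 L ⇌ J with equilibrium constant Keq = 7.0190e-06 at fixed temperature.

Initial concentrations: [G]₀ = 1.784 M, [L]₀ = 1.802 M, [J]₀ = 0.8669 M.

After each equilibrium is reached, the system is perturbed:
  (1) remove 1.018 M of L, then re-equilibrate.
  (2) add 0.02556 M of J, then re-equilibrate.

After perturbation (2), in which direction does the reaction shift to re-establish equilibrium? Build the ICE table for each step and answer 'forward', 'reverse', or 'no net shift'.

Q₀ = 0.02609 vs Keq = 7.0190e-06 ⇒ Q>K, reverse
Step 1:
                  G         L         J
  init        1.784     1.802    0.8669
  Δ           2.474     2.474   -0.8246
  eq          4.258     4.276   0.04234
  solve Keq expr → x = -0.8246; check Q = 7.0190e-06
Then remove 1.018 M of L.
Step 2:
                  G         L         J
  init        4.258     3.258   0.04234
  Δ         0.06468   0.06468  -0.02156
  eq          4.322     3.322   0.02079
  solve Keq expr → x = -0.02156; check Q = 7.0190e-06
Then add 0.02556 M of J.
Step 3:
                  G         L         J
  init        4.322     3.322   0.04635
  Δ         0.06944   0.06944  -0.02315
  eq          4.392     3.392    0.0232
  solve Keq expr → x = -0.02315; check Q = 7.0190e-06

Direction: reverse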